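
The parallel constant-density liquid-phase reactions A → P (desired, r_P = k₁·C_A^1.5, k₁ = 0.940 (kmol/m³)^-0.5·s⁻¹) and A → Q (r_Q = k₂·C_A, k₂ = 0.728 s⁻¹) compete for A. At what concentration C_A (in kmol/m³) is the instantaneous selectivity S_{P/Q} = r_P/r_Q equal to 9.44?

53.5 kmol/m³

S_{P/Q} = (k₁/k₂)·C_A^0.5 ⇒ C_A = (S·k₂/k₁)^(2).
= (9.44×0.728/0.940)^(2) = (7.311)^(2) = 53.5 kmol/m³.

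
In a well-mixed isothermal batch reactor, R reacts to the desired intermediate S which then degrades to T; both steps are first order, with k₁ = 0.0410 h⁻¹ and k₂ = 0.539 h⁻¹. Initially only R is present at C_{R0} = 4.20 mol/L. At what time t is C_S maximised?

The intermediate peaks when r₁ = r₂, i.e. k₁e^(−k₁t) = k₂e^(−k₂t), giving t_opt = ln(k₂/k₁)/(k₂−k₁).
= ln(0.539/0.0410)/(0.539−0.0410) = ln(13.15)/0.4980 = 2.576/0.4980 = 5.17 h.

5.17 h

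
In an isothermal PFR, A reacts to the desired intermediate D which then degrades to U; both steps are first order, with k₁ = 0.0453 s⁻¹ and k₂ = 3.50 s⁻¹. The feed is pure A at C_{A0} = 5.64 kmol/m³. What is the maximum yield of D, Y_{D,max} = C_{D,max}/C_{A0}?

For a first-order series the maximum intermediate yield is C_{D,max}/C_{A0} = (k₁/k₂)^[k₂/(k₂−k₁)].
= (0.0453/3.50)^(3.50/(3.50−0.0453)) = (0.01294)^(1.013) = 0.01223.

0.0122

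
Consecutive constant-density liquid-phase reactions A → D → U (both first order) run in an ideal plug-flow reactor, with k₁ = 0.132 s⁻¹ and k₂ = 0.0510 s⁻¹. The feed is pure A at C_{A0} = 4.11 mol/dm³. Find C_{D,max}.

For a first-order series the maximum intermediate yield is C_{D,max}/C_{A0} = (k₁/k₂)^[k₂/(k₂−k₁)].
= (0.132/0.0510)^(0.0510/(0.0510−0.132)) = (2.588)^(-0.6296) = 0.5495.
C_{D,max} = 0.5495×4.11 = 2.26 mol/dm³.

2.26 mol/dm³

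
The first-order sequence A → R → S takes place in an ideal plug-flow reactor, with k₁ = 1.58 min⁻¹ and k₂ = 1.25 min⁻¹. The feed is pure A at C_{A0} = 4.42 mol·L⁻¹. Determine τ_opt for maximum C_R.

0.710 min

The intermediate peaks when r₁ = r₂, i.e. k₁e^(−k₁τ) = k₂e^(−k₂τ), giving τ_opt = ln(k₂/k₁)/(k₂−k₁).
= ln(1.25/1.58)/(1.25−1.58) = ln(0.7911)/-0.3300 = -0.2343/-0.3300 = 0.710 min.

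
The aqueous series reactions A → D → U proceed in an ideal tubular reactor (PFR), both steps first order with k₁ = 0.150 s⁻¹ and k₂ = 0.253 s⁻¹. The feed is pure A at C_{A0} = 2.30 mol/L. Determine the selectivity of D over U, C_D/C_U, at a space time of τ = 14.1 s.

For first-order series with pure A initially, C_D(τ) = k₁C_{A0}/(k₂−k₁)·(e^(−k₁τ) − e^(−k₂τ)).
e^(−k₁τ) = e^(−0.150×14.1) = e^(−2.115) = 0.1206; e^(−k₂τ) = e^(−3.567) = 0.02823.
C_D = 0.150×2.30/(0.253−0.150) × (0.1206−0.02823) = 3.350×0.09240 = 0.3095 mol/L.
C_A = C_{A0}e^(−k₁τ) = 0.2775 mol/L, so C_U = C_{A0}−C_A−C_D = 1.713 mol/L; C_D/C_U = 0.181.

0.181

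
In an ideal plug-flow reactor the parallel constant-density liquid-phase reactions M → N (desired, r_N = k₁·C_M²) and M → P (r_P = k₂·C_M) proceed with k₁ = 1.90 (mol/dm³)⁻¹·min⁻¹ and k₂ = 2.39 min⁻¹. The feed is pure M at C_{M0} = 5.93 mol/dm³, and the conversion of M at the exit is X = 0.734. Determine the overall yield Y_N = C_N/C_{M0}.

0.537

C_M = C_{M0}(1−X) = 1.577 mol/dm³.
Along a PFR/batch, dC_P/dC_M = −r_P/(r_N+r_P) = −k₂/(k₂+k₁·C_M).
Integrating from C_{M0} to C_M: C_P = (2.39/1.90)·ln[(2.39+1.90·5.93)/(2.39+1.90·1.58)] = 1.258·ln(13.66/5.387) = 1.170 mol/dm³.
Then C_N = (C_{M0}−C_M) − C_P = 4.353 − 1.170 = 3.182 mol/dm³.
Y_N = C_N/C_{M0} = 3.182/5.93 = 0.537.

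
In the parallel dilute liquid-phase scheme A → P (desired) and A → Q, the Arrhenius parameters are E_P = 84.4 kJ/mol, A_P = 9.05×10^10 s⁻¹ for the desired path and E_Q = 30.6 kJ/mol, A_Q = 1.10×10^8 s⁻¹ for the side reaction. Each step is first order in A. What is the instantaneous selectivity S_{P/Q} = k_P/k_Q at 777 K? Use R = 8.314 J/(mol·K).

Since both paths have the same order in A, the concentration cancels and S_{P/Q} = k_P/k_Q = (A_P/A_Q)·exp[(E_Q−E_P)/(RT)].
(E_Q−E_P)/(RT) = (30.6−84.4)×10³/(8.314×777) = -53800/6460 = -8.328.
k_P/k_Q = (9.05×10^10/1.10×10^8)·exp(-8.328) = 822.7 × 2.416×10^-4 = 0.199.

0.199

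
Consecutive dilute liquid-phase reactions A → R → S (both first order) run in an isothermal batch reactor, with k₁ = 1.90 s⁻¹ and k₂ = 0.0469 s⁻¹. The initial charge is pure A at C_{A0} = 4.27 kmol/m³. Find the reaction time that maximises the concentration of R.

2.00 s

For first-order series the maximum of C_R occurs at t_opt = ln(k₂/k₁)/(k₂−k₁).
= ln(0.0469/1.90)/(0.0469−1.90) = ln(0.02468)/-1.853 = -3.702/-1.853 = 2.00 s.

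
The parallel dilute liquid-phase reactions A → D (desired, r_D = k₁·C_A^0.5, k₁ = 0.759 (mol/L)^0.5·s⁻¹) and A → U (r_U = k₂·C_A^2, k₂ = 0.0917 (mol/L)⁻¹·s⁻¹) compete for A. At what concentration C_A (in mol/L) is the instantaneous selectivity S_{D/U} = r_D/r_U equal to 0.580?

5.88 mol/L

S_{D/U} = (k₁/k₂)·C_A^-1.5 ⇒ C_A = (S·k₂/k₁)^(1/(-1.5)).
= (0.580×0.0917/0.759)^(-0.6667) = (0.07007)^(-0.6667) = 5.88 mol/L.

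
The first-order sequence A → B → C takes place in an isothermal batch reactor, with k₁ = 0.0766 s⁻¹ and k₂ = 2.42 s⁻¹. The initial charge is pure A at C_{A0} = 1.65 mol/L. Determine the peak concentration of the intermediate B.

0.0467 mol/L

For a first-order series the maximum intermediate yield is C_{B,max}/C_{A0} = (k₁/k₂)^[k₂/(k₂−k₁)].
= (0.0766/2.42)^(2.42/(2.42−0.0766)) = (0.03165)^(1.033) = 0.02827.
C_{B,max} = 0.02827×1.65 = 0.0467 mol/L.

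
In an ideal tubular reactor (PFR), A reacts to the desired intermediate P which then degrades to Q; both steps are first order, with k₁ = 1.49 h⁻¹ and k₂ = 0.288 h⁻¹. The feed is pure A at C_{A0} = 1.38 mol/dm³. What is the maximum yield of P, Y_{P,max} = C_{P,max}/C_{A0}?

For a first-order series the maximum intermediate yield is C_{P,max}/C_{A0} = (k₁/k₂)^[k₂/(k₂−k₁)].
= (1.49/0.288)^(0.288/(0.288−1.49)) = (5.174)^(-0.2396) = 0.6745.

0.674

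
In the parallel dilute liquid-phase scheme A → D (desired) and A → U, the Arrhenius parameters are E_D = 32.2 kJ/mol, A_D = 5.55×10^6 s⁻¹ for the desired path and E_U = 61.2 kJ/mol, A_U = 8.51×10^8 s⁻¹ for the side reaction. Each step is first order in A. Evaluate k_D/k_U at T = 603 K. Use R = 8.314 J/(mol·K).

With equal orders, S_{D/U} = k_D/k_U = (A_D/A_U)·exp[(E_U−E_D)/(RT)].
(E_U−E_D)/(RT) = (61.2−32.2)×10³/(8.314×603) = 29000/5013 = 5.785.
k_D/k_U = (5.55×10^6/8.51×10^8)·exp(5.785) = 0.006522 × 325.2 = 2.12.

2.12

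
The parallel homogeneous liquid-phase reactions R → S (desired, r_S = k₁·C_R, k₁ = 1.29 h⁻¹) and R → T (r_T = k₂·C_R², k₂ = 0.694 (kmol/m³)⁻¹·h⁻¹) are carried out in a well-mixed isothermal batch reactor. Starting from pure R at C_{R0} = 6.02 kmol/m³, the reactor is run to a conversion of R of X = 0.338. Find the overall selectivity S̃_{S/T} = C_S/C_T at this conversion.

0.375

C_R = C_{R0}(1−X) = 3.985 kmol/m³.
Along a PFR/batch, dC_S/dC_R = −r_S/(r_S+r_T) = −k₁/(k₁+k₂·C_R).
Integrating from C_{R0} to C_R: C_S = (1.29/0.694)·ln[(1.29+0.694·6.02)/(1.29+0.694·3.99)] = 1.859·ln(5.468/4.056) = 0.5553 kmol/m³.
C_T = (C_{R0}−C_R)−C_S = 1.479 kmol/m³; S̃_{S/T} = 0.5553/1.479 = 0.375.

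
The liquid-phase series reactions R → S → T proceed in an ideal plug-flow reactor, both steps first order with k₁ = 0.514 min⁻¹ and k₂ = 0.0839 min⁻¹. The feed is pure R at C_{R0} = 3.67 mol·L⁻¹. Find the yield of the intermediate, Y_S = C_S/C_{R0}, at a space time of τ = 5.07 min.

0.693

Solving the coupled first-order balances gives C_S(τ) = [k₁/(k₂−k₁)]·C_{R0}·(e^(−k₁τ) − e^(−k₂τ)).
e^(−k₁τ) = e^(−0.514×5.07) = e^(−2.606) = 0.07383; e^(−k₂τ) = e^(−0.4254) = 0.6535.
C_S = 0.514×3.67/(0.0839−0.514) × (0.07383−0.6535) = (-4.386)×(-0.5797) = 2.542 mol·L⁻¹.
Y_S = C_S/C_{R0} = 2.542/3.67 = 0.693.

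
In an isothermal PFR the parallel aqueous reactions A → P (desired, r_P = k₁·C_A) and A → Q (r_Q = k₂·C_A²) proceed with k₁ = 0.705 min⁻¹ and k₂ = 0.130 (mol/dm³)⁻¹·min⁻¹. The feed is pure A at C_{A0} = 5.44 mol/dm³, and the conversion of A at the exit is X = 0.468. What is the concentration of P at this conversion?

1.45 mol/dm³

C_A = C_{A0}(1−X) = 2.894 mol/dm³.
Along a PFR/batch, dC_P/dC_A = −r_P/(r_P+r_Q) = −k₁/(k₁+k₂·C_A).
Integrating from C_{A0} to C_A: C_P = (0.705/0.130)·ln[(0.705+0.130·5.44)/(0.705+0.130·2.89)] = 5.423·ln(1.412/1.081) = 1.448 mol/dm³.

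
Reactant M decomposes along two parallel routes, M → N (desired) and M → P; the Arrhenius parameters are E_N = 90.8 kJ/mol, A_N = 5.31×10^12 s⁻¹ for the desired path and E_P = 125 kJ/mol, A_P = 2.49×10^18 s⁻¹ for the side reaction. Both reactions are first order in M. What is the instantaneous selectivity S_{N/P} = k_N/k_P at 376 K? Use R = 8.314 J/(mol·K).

With equal orders, S_{N/P} = k_N/k_P = (A_N/A_P)·exp[(E_P−E_N)/(RT)].
(E_P−E_N)/(RT) = (125−90.8)×10³/(8.314×376) = 34200/3126 = 10.94.
k_N/k_P = (5.31×10^12/2.49×10^18)·exp(10.94) = 2.133×10^-6 × 56403 = 0.120.

0.120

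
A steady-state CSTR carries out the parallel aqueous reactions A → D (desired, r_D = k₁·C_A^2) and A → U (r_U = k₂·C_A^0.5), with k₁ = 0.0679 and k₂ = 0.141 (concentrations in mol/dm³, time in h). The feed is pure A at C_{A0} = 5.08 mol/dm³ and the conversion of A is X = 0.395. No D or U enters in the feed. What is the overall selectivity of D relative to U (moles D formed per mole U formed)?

Exit C_A = C_{A0}(1−X) = 5.08×0.605 = 3.073 mol/dm³.
Rates in a CSTR are evaluated at the outlet concentration: r_D = 0.0679×3.073^2 = 0.6414, r_U = 0.141×3.073^0.5 = 0.2472.
Overall selectivity = C_D/C_U = r_Dτ/(r_Uτ) = r_D/r_U = 2.59.

2.59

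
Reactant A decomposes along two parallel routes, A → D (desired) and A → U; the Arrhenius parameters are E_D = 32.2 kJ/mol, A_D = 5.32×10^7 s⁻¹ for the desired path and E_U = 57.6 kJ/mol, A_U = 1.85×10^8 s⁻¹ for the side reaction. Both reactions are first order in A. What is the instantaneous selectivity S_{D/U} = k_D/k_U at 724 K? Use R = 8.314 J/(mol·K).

19.6

Since both paths have the same order in A, the concentration cancels and S_{D/U} = k_D/k_U = (A_D/A_U)·exp[(E_U−E_D)/(RT)].
(E_U−E_D)/(RT) = (57.6−32.2)×10³/(8.314×724) = 25400/6019 = 4.220.
k_D/k_U = (5.32×10^7/1.85×10^8)·exp(4.220) = 0.2876 × 68.02 = 19.6.
Since E_D < E_U, lowering the temperature improves selectivity toward D.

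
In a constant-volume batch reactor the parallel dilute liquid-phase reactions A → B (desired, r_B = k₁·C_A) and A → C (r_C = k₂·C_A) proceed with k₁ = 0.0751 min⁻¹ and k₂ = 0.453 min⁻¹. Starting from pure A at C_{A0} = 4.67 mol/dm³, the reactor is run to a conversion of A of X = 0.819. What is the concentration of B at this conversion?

C_A = C_{A0}(1−X) = 0.8453 mol/dm³.
Both paths are first order in A, so the instantaneous fraction to B is constant: dC_B/d(−C_A) = k₁/(k₁+k₂) = 0.1422.
C_B = 0.1422·(C_{A0}−C_A) = 0.1422×3.825 = 0.544 mol/dm³.

0.544 mol/dm³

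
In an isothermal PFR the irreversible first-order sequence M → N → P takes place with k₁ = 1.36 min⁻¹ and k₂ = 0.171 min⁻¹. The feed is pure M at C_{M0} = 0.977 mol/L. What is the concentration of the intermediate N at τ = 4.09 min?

For first-order series with pure M initially, C_N(τ) = k₁C_{M0}/(k₂−k₁)·(e^(−k₁τ) − e^(−k₂τ)).
e^(−k₁τ) = e^(−1.36×4.09) = e^(−5.562) = 0.003840; e^(−k₂τ) = e^(−0.6994) = 0.4969.
C_N = 1.36×0.977/(0.171−1.36) × (0.003840−0.4969) = (-1.118)×(-0.4930) = 0.5510 mol/L.

0.551 mol/L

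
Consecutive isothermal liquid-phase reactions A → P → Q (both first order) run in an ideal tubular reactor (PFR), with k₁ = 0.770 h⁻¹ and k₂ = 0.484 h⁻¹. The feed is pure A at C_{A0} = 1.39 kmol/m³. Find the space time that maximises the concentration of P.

1.62 h

The intermediate peaks when r₁ = r₂, i.e. k₁e^(−k₁τ) = k₂e^(−k₂τ), giving τ_opt = ln(k₂/k₁)/(k₂−k₁).
= ln(0.484/0.770)/(0.484−0.770) = ln(0.6286)/-0.2860 = -0.4643/-0.2860 = 1.62 h.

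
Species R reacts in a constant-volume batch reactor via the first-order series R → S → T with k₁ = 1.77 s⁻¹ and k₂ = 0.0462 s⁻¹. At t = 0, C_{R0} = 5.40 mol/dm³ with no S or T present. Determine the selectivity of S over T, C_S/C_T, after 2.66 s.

9.75

The intermediate concentration in a first-order A→B→C sequence is C_S = k₁C_{R0}(e^(−k₁t) − e^(−k₂t))/(k₂−k₁).
e^(−k₁t) = e^(−1.77×2.66) = e^(−4.708) = 0.009021; e^(−k₂t) = e^(−0.1229) = 0.8844.
C_S = 1.77×5.40/(0.0462−1.77) × (0.009021−0.8844) = (-5.545)×(-0.8753) = 4.854 mol/dm³.
C_R = C_{R0}e^(−k₁t) = 0.04871 mol/dm³, so C_T = C_{R0}−C_R−C_S = 0.4978 mol/dm³; C_S/C_T = 9.75.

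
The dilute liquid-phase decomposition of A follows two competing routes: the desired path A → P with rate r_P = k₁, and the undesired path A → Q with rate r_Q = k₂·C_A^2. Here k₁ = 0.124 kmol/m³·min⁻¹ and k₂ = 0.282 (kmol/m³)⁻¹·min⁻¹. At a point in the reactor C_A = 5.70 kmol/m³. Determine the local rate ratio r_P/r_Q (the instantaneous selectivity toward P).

0.0135

S_{P/Q} = r_P/r_Q = (k₁)/(k₂·C_A^2) = (k₁/k₂)·C_A^-2.
= (0.124) / (0.282×5.700^2) = 0.1240/9.162 = 0.0135.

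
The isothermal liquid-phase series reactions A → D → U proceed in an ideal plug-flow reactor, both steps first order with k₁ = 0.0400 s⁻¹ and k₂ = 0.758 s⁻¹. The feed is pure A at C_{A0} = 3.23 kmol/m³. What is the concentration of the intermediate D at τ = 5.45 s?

The intermediate concentration in a first-order A→B→C sequence is C_D = k₁C_{A0}(e^(−k₁τ) − e^(−k₂τ))/(k₂−k₁).
e^(−k₁τ) = e^(−0.0400×5.45) = e^(−0.2180) = 0.8041; e^(−k₂τ) = e^(−4.131) = 0.01607.
C_D = 0.0400×3.23/(0.758−0.0400) × (0.8041−0.01607) = 0.1799×0.7881 = 0.1418 kmol/m³.

0.142 kmol/m³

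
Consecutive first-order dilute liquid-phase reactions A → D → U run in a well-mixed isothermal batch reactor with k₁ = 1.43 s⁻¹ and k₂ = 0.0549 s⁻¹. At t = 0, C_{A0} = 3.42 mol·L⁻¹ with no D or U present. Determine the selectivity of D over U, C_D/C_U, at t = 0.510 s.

63.4

For first-order series with pure A initially, C_D(t) = k₁C_{A0}/(k₂−k₁)·(e^(−k₁t) − e^(−k₂t)).
e^(−k₁t) = e^(−1.43×0.510) = e^(−0.7293) = 0.4822; e^(−k₂t) = e^(−0.02800) = 0.9724.
C_D = 1.43×3.42/(0.0549−1.43) × (0.4822−0.9724) = (-3.557)×(-0.4901) = 1.743 mol·L⁻¹.
C_A = C_{A0}e^(−k₁t) = 1.649 mol·L⁻¹, so C_U = C_{A0}−C_A−C_D = 0.02750 mol·L⁻¹; C_D/C_U = 63.4.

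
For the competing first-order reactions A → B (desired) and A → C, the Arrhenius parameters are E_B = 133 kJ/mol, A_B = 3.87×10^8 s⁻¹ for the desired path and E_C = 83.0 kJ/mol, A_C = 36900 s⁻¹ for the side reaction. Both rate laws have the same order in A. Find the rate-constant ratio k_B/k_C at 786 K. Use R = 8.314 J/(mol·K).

4.99

k_B/k_C = (A_B/A_C)·exp[−(E_B−E_C)/(RT)] = (A_B/A_C)·exp[(E_C−E_B)/(RT)].
(E_C−E_B)/(RT) = (83.0−133)×10³/(8.314×786) = -50000/6535 = -7.651.
k_B/k_C = (3.87×10^8/36900)·exp(-7.651) = 10488 × 4.754×10^-4 = 4.99.
Since E_B > E_C, raising the temperature improves selectivity toward B.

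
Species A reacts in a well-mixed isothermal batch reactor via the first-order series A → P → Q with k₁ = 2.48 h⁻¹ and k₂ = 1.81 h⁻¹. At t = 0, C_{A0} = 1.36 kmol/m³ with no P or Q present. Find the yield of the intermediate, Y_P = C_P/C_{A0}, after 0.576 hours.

Solving the coupled first-order balances gives C_P(t) = [k₁/(k₂−k₁)]·C_{A0}·(e^(−k₁t) − e^(−k₂t)).
e^(−k₁t) = e^(−2.48×0.576) = e^(−1.428) = 0.2397; e^(−k₂t) = e^(−1.043) = 0.3526.
C_P = 2.48×1.36/(1.81−2.48) × (0.2397−0.3526) = (-5.034)×(-0.1129) = 0.5682 kmol/m³.
Y_P = C_P/C_{A0} = 0.5682/1.36 = 0.418.

0.418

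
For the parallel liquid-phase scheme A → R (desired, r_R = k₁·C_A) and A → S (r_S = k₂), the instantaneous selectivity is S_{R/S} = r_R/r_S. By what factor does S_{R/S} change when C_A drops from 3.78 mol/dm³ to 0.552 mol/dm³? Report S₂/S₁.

S_{R/S} = (k₁/k₂)·C_A, so S₂/S₁ = (C_{A,2}/C_{A,1}).
= 0.552/3.78 = 0.146.
Selectivity toward R falls as C_A falls — high-concentration operation is favoured.

0.146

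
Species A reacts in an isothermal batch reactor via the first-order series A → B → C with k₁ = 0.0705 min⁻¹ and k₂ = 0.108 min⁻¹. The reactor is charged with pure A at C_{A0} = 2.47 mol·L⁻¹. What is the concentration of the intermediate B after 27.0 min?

Solving the coupled first-order balances gives C_B(t) = [k₁/(k₂−k₁)]·C_{A0}·(e^(−k₁t) − e^(−k₂t)).
e^(−k₁t) = e^(−0.0705×27.0) = e^(−1.903) = 0.1490; e^(−k₂t) = e^(−2.916) = 0.05415.
C_B = 0.0705×2.47/(0.108−0.0705) × (0.1490−0.05415) = 4.644×0.09490 = 0.4407 mol·L⁻¹.

0.441 mol·L⁻¹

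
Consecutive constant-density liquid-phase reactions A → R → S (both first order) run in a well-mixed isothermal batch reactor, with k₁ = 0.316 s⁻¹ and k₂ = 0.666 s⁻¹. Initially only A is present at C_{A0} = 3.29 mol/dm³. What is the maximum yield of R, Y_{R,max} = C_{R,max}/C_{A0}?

0.242

Evaluating C_R at t_opt = ln(k₂/k₁)/(k₂−k₁) gives C_{R,max}/C_{A0} = (k₁/k₂)^[k₂/(k₂−k₁)].
= (0.316/0.666)^(0.666/(0.666−0.316)) = (0.4745)^(1.903) = 0.2420.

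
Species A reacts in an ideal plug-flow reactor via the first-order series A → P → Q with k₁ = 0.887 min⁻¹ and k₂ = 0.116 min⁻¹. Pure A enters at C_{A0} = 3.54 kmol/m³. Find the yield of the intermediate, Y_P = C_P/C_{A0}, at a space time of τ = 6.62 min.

0.531

For first-order series with pure A initially, C_P(τ) = k₁C_{A0}/(k₂−k₁)·(e^(−k₁τ) − e^(−k₂τ)).
e^(−k₁τ) = e^(−0.887×6.62) = e^(−5.872) = 0.002817; e^(−k₂τ) = e^(−0.7679) = 0.4640.
C_P = 0.887×3.54/(0.116−0.887) × (0.002817−0.4640) = (-4.073)×(-0.4612) = 1.878 kmol/m³.
Y_P = C_P/C_{A0} = 1.878/3.54 = 0.531.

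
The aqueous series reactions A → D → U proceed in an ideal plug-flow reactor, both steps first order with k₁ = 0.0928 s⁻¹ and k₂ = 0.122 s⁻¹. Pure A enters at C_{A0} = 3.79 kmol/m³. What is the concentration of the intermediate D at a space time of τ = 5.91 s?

The intermediate concentration in a first-order A→B→C sequence is C_D = k₁C_{A0}(e^(−k₁τ) − e^(−k₂τ))/(k₂−k₁).
e^(−k₁τ) = e^(−0.0928×5.91) = e^(−0.5484) = 0.5778; e^(−k₂τ) = e^(−0.7210) = 0.4863.
C_D = 0.0928×3.79/(0.122−0.0928) × (0.5778−0.4863) = 12.04×0.09159 = 1.103 kmol/m³.

1.10 kmol/m³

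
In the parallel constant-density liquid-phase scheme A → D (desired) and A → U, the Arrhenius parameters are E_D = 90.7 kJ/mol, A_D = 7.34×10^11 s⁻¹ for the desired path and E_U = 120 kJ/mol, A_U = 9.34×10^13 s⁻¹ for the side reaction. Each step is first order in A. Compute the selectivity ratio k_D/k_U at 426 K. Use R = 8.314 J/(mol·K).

30.8

With equal orders, S_{D/U} = k_D/k_U = (A_D/A_U)·exp[(E_U−E_D)/(RT)].
(E_U−E_D)/(RT) = (120−90.7)×10³/(8.314×426) = 29300/3542 = 8.273.
k_D/k_U = (7.34×10^11/9.34×10^13)·exp(8.273) = 0.007859 × 3916 = 30.8.
Since E_D < E_U, lowering the temperature improves selectivity toward D.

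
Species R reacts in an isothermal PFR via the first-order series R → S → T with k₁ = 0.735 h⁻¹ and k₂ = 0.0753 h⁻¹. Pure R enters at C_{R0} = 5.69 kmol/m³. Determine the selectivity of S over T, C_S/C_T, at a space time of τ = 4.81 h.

3.26

For first-order series with pure R initially, C_S(τ) = k₁C_{R0}/(k₂−k₁)·(e^(−k₁τ) − e^(−k₂τ)).
e^(−k₁τ) = e^(−0.735×4.81) = e^(−3.535) = 0.02915; e^(−k₂τ) = e^(−0.3622) = 0.6961.
C_S = 0.735×5.69/(0.0753−0.735) × (0.02915−0.6961) = (-6.339)×(-0.6670) = 4.228 kmol/m³.
C_R = C_{R0}e^(−k₁τ) = 0.1659 kmol/m³, so C_T = C_{R0}−C_R−C_S = 1.296 kmol/m³; C_S/C_T = 3.26.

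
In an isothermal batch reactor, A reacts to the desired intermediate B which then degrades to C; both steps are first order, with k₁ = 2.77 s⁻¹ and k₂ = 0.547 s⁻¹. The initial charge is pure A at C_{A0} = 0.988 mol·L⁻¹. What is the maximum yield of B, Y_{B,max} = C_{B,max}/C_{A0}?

For a first-order series the maximum intermediate yield is C_{B,max}/C_{A0} = (k₁/k₂)^[k₂/(k₂−k₁)].
= (2.77/0.547)^(0.547/(0.547−2.77)) = (5.064)^(-0.2461) = 0.6709.

0.671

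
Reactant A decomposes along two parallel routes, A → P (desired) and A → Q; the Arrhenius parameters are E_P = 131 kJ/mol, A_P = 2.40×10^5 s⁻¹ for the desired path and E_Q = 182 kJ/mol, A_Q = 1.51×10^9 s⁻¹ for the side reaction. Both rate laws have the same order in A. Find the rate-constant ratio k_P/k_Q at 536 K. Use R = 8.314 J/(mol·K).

14.8

With equal orders, S_{P/Q} = k_P/k_Q = (A_P/A_Q)·exp[(E_Q−E_P)/(RT)].
(E_Q−E_P)/(RT) = (182−131)×10³/(8.314×536) = 51000/4456 = 11.44.
k_P/k_Q = (2.40×10^5/1.51×10^9)·exp(11.44) = 1.589×10^-4 × 93383 = 14.8.
Since E_P < E_Q, lowering the temperature improves selectivity toward P.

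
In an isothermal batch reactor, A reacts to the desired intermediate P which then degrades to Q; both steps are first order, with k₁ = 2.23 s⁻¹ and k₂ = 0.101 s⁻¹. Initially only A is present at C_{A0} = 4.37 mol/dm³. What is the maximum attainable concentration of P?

Evaluating C_P at t_opt = ln(k₂/k₁)/(k₂−k₁) gives C_{P,max}/C_{A0} = (k₁/k₂)^[k₂/(k₂−k₁)].
= (2.23/0.101)^(0.101/(0.101−2.23)) = (22.08)^(-0.04744) = 0.8635.
C_{P,max} = 0.8635×4.37 = 3.77 mol/dm³.

3.77 mol/dm³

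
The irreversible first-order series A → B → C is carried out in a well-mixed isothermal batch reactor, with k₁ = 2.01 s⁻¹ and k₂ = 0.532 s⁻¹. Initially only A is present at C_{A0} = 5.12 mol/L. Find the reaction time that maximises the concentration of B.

0.899 s

The intermediate peaks when r₁ = r₂, i.e. k₁e^(−k₁t) = k₂e^(−k₂t), giving t_opt = ln(k₂/k₁)/(k₂−k₁).
= ln(0.532/2.01)/(0.532−2.01) = ln(0.2647)/-1.478 = -1.329/-1.478 = 0.899 s.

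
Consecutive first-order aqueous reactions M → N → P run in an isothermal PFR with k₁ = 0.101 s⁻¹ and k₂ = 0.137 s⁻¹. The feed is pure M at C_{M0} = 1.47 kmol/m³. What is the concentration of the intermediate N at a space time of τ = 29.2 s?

0.141 kmol/m³

For first-order series with pure M initially, C_N(τ) = k₁C_{M0}/(k₂−k₁)·(e^(−k₁τ) − e^(−k₂τ)).
e^(−k₁τ) = e^(−0.101×29.2) = e^(−2.949) = 0.05238; e^(−k₂τ) = e^(−4.000) = 0.01831.
C_N = 0.101×1.47/(0.137−0.101) × (0.05238−0.01831) = 4.124×0.03407 = 0.1405 kmol/m³.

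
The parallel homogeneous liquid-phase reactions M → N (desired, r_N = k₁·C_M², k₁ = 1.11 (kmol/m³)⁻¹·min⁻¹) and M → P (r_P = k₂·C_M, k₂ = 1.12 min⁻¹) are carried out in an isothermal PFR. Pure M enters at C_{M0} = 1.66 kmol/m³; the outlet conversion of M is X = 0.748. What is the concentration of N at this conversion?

C_M = C_{M0}(1−X) = 0.4183 kmol/m³.
Along a PFR/batch, dC_P/dC_M = −r_P/(r_N+r_P) = −k₂/(k₂+k₁·C_M).
Integrating from C_{M0} to C_M: C_P = (1.12/1.11)·ln[(1.12+1.11·1.66)/(1.12+1.11·0.418)] = 1.009·ln(2.963/1.584) = 0.6315 kmol/m³.
Then C_N = (C_{M0}−C_M) − C_P = 1.242 − 0.6315 = 0.6101 kmol/m³.

0.610 kmol/m³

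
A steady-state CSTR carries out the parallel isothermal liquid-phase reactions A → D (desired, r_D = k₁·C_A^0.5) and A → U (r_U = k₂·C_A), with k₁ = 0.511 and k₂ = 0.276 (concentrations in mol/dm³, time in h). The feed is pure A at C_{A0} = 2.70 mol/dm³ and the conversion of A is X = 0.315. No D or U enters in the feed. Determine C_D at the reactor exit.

Exit C_A = C_{A0}(1−X) = 2.70×0.685 = 1.850 mol/dm³.
Rates in a CSTR are evaluated at the outlet concentration: r_D = 0.511×1.850^0.5 = 0.6949, r_U = 0.276×1.850 = 0.5105.
Fraction of consumed A going to D: r_D/(r_D+r_U) = 0.5765.
C_D = 0.5765·C_{A0}·X = 0.5765×2.70×0.315 = 0.490 mol/dm³.

0.490 mol/dm³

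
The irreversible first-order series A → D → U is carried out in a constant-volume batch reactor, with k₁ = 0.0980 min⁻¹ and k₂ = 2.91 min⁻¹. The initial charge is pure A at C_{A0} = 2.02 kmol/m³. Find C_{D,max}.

0.0604 kmol/m³

At the optimum, C_{D,max}/C_{A0} = (k₁/k₂)^[k₂/(k₂−k₁)].
= (0.0980/2.91)^(2.91/(2.91−0.0980)) = (0.03368)^(1.035) = 0.02992.
C_{D,max} = 0.02992×2.02 = 0.0604 kmol/m³.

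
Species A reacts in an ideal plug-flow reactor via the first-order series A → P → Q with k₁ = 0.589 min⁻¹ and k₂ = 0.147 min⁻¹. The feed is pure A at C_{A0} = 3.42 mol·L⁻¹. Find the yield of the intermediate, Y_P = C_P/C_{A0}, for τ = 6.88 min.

The intermediate concentration in a first-order A→B→C sequence is C_P = k₁C_{A0}(e^(−k₁τ) − e^(−k₂τ))/(k₂−k₁).
e^(−k₁τ) = e^(−0.589×6.88) = e^(−4.052) = 0.01738; e^(−k₂τ) = e^(−1.011) = 0.3637.
C_P = 0.589×3.42/(0.147−0.589) × (0.01738−0.3637) = (-4.557)×(-0.3463) = 1.578 mol·L⁻¹.
Y_P = C_P/C_{A0} = 1.578/3.42 = 0.462.

0.462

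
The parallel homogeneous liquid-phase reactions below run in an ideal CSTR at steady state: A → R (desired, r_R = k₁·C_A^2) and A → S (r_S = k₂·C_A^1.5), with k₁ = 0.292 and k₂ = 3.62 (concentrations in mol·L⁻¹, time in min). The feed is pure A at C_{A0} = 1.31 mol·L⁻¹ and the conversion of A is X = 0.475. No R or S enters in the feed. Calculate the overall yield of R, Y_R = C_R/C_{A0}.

0.0298

Exit C_A = C_{A0}(1−X) = 1.31×0.525 = 0.6878 mol·L⁻¹.
Rates in a CSTR are evaluated at the outlet concentration: r_R = 0.292×0.6878^2 = 0.1381, r_S = 3.62×0.6878^1.5 = 2.065.
Fraction of consumed A going to R: r_R/(r_R+r_S) = 0.06270.
C_R = 0.06270·C_{A0}·X = 0.06270×1.31×0.475 = 0.0390 mol·L⁻¹; Y_R = C_R/C_{A0} = 0.0298.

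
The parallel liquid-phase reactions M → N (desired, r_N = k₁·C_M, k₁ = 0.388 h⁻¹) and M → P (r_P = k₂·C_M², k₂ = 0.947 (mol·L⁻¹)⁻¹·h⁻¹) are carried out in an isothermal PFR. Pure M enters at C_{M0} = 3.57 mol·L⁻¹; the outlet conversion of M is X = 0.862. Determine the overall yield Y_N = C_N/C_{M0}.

0.170

C_M = C_{M0}(1−X) = 0.4927 mol·L⁻¹.
Along a PFR/batch, dC_N/dC_M = −r_N/(r_N+r_P) = −k₁/(k₁+k₂·C_M).
Integrating from C_{M0} to C_M: C_N = (0.388/0.947)·ln[(0.388+0.947·3.57)/(0.388+0.947·0.493)] = 0.4097·ln(3.769/0.8545) = 0.6080 mol·L⁻¹.
Y_N = C_N/C_{M0} = 0.6080/3.57 = 0.170.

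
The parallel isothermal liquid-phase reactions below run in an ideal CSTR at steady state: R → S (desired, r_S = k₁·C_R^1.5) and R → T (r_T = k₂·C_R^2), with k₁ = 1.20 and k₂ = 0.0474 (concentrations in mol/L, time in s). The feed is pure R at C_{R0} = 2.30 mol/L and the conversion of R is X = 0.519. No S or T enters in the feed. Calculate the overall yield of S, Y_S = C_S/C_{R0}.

0.498

Exit C_R = C_{R0}(1−X) = 2.30×0.481 = 1.106 mol/L.
In a CSTR the entire volume is at exit conditions, so r_S = 1.20×1.106^1.5 = 1.396 and r_T = 0.0474×1.106^2 = 0.05801.
Fraction of consumed R going to S: r_S/(r_S+r_T) = 0.9601.
C_S = 0.9601·C_{R0}·X = 0.9601×2.30×0.519 = 1.15 mol/L; Y_S = C_S/C_{R0} = 0.498.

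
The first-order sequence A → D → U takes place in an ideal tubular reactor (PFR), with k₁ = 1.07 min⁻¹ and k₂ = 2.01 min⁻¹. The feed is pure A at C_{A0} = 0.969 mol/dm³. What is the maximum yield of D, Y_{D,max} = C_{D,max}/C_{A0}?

0.260

For a first-order series the maximum intermediate yield is C_{D,max}/C_{A0} = (k₁/k₂)^[k₂/(k₂−k₁)].
= (1.07/2.01)^(2.01/(2.01−1.07)) = (0.5323)^(2.138) = 0.2597.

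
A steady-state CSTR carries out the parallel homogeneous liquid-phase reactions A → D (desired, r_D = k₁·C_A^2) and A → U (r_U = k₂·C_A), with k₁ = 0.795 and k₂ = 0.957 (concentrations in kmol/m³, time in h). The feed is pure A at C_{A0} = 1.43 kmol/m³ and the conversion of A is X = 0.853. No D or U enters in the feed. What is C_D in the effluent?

Exit C_A = C_{A0}(1−X) = 1.43×0.147 = 0.2102 kmol/m³.
Rates in a CSTR are evaluated at the outlet concentration: r_D = 0.795×0.2102^2 = 0.03513, r_U = 0.957×0.2102 = 0.2012.
Fraction of consumed A going to D: r_D/(r_D+r_U) = 0.1487.
C_D = 0.1487·C_{A0}·X = 0.1487×1.43×0.853 = 0.181 kmol/m³.

0.181 kmol/m³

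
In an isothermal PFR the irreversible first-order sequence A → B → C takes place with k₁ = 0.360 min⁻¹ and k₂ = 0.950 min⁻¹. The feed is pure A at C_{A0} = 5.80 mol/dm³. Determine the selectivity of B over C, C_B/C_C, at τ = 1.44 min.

For first-order series with pure A initially, C_B(τ) = k₁C_{A0}/(k₂−k₁)·(e^(−k₁τ) − e^(−k₂τ)).
e^(−k₁τ) = e^(−0.360×1.44) = e^(−0.5184) = 0.5955; e^(−k₂τ) = e^(−1.368) = 0.2546.
C_B = 0.360×5.80/(0.950−0.360) × (0.5955−0.2546) = 3.539×0.3409 = 1.206 mol/dm³.
C_A = C_{A0}e^(−k₁τ) = 3.454 mol/dm³, so C_C = C_{A0}−C_A−C_B = 1.140 mol/dm³; C_B/C_C = 1.06.

1.06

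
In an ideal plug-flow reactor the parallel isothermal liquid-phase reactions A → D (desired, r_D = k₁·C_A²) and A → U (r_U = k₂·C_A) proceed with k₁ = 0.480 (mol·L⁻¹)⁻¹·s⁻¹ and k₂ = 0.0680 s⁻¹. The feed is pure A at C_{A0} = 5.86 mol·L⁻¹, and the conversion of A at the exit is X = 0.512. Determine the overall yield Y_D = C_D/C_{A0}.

C_A = C_{A0}(1−X) = 2.860 mol·L⁻¹.
Along a PFR/batch, dC_U/dC_A = −r_U/(r_D+r_U) = −k₂/(k₂+k₁·C_A).
Integrating from C_{A0} to C_A: C_U = (0.0680/0.480)·ln[(0.0680+0.480·5.86)/(0.0680+0.480·2.86)] = 0.1417·ln(2.881/1.441) = 0.09817 mol·L⁻¹.
Then C_D = (C_{A0}−C_A) − C_U = 3.000 − 0.09817 = 2.902 mol·L⁻¹.
Y_D = C_D/C_{A0} = 2.902/5.86 = 0.495.

0.495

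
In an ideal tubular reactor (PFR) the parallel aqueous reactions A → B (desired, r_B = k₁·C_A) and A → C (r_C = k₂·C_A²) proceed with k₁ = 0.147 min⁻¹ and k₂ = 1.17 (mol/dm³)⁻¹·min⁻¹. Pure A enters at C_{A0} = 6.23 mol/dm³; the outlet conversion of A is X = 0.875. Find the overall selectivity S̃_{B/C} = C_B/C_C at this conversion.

C_A = C_{A0}(1−X) = 0.7788 mol/dm³.
Along a PFR/batch, dC_B/dC_A = −r_B/(r_B+r_C) = −k₁/(k₁+k₂·C_A).
Integrating from C_{A0} to C_A: C_B = (0.147/1.17)·ln[(0.147+1.17·6.23)/(0.147+1.17·0.779)] = 0.1256·ln(7.436/1.058) = 0.2450 mol/dm³.
C_C = (C_{A0}−C_A)−C_B = 5.206 mol/dm³; S̃_{B/C} = 0.2450/5.206 = 0.0471.

0.0471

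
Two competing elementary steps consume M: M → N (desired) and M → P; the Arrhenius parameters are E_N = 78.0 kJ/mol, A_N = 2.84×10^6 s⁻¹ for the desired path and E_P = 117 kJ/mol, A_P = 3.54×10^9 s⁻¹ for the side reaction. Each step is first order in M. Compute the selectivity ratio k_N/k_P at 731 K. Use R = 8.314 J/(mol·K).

0.491

Since both paths have the same order in M, the concentration cancels and S_{N/P} = k_N/k_P = (A_N/A_P)·exp[(E_P−E_N)/(RT)].
(E_P−E_N)/(RT) = (117−78.0)×10³/(8.314×731) = 39000/6078 = 6.417.
k_N/k_P = (2.84×10^6/3.54×10^9)·exp(6.417) = 8.023×10^-4 × 612.2 = 0.491.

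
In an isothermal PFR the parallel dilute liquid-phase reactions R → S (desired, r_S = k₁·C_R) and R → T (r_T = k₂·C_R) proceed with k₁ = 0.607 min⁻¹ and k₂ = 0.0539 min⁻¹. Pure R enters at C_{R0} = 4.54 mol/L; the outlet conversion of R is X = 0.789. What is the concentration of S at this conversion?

3.29 mol/L

C_R = C_{R0}(1−X) = 0.9579 mol/L.
Both paths are first order in R, so the instantaneous fraction to S is constant: dC_S/d(−C_R) = k₁/(k₁+k₂) = 0.9184.
C_S = 0.9184·(C_{R0}−C_R) = 0.9184×3.582 = 3.29 mol/L.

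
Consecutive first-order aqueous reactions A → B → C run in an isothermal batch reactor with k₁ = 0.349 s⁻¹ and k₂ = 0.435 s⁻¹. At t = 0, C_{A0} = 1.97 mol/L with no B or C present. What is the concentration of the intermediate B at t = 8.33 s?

0.223 mol/L

For first-order series with pure A initially, C_B(t) = k₁C_{A0}/(k₂−k₁)·(e^(−k₁t) − e^(−k₂t)).
e^(−k₁t) = e^(−0.349×8.33) = e^(−2.907) = 0.05463; e^(−k₂t) = e^(−3.624) = 0.02669.
C_B = 0.349×1.97/(0.435−0.349) × (0.05463−0.02669) = 7.995×0.02794 = 0.2234 mol/L.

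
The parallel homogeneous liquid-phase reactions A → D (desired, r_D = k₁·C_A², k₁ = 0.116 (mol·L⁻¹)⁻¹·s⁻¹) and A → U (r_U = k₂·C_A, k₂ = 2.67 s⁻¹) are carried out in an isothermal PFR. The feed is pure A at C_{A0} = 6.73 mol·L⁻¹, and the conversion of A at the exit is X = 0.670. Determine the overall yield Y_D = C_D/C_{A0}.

0.108

C_A = C_{A0}(1−X) = 2.221 mol·L⁻¹.
Along a PFR/batch, dC_U/dC_A = −r_U/(r_D+r_U) = −k₂/(k₂+k₁·C_A).
Integrating from C_{A0} to C_A: C_U = (2.67/0.116)·ln[(2.67+0.116·6.73)/(2.67+0.116·2.22)] = 23.02·ln(3.451/2.928) = 3.784 mol·L⁻¹.
Then C_D = (C_{A0}−C_A) − C_U = 4.509 − 3.784 = 0.7255 mol·L⁻¹.
Y_D = C_D/C_{A0} = 0.7255/6.73 = 0.108.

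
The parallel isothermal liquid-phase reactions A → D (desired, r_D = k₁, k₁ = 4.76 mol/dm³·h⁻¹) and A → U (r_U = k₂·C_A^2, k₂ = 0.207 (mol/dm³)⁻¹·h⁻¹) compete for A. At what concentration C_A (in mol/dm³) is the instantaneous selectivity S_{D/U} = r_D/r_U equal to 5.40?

2.06 mol/dm³

S_{D/U} = (k₁/k₂)·C_A^-2 ⇒ C_A = (S·k₂/k₁)^(-0.5).
= (5.40×0.207/4.76)^(-0.5) = (0.2348)^(-0.5) = 2.06 mol/dm³.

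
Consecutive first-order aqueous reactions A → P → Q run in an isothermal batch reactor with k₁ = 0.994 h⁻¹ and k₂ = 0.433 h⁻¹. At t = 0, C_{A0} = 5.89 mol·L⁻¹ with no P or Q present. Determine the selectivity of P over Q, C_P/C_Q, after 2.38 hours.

Solving the coupled first-order balances gives C_P(t) = [k₁/(k₂−k₁)]·C_{A0}·(e^(−k₁t) − e^(−k₂t)).
e^(−k₁t) = e^(−0.994×2.38) = e^(−2.366) = 0.09388; e^(−k₂t) = e^(−1.031) = 0.3568.
C_P = 0.994×5.89/(0.433−0.994) × (0.09388−0.3568) = (-10.44)×(-0.2629) = 2.744 mol·L⁻¹.
C_A = C_{A0}e^(−k₁t) = 0.5530 mol·L⁻¹, so C_Q = C_{A0}−C_A−C_P = 2.593 mol·L⁻¹; C_P/C_Q = 1.06.

1.06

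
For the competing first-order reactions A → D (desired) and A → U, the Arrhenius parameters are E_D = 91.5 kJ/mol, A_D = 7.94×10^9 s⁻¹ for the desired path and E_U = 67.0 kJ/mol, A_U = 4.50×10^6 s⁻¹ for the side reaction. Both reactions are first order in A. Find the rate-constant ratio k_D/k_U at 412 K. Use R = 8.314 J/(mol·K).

1.38

Since both paths have the same order in A, the concentration cancels and S_{D/U} = k_D/k_U = (A_D/A_U)·exp[(E_U−E_D)/(RT)].
(E_U−E_D)/(RT) = (67.0−91.5)×10³/(8.314×412) = -24500/3425 = -7.153.
k_D/k_U = (7.94×10^9/4.50×10^6)·exp(-7.153) = 1764 × 7.829×10^-4 = 1.38.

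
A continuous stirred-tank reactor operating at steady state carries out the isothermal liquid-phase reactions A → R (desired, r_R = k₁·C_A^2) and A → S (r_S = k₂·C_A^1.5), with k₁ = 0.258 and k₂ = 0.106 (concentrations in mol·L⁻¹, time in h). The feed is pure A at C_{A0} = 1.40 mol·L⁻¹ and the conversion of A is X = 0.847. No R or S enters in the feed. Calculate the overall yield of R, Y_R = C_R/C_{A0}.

0.449

Exit C_A = C_{A0}(1−X) = 1.40×0.153 = 0.2142 mol·L⁻¹.
In a CSTR the entire volume is at exit conditions, so r_R = 0.258×0.2142^2 = 0.01184 and r_S = 0.106×0.2142^1.5 = 0.01051.
Fraction of consumed A going to R: r_R/(r_R+r_S) = 0.5297.
C_R = 0.5297·C_{A0}·X = 0.5297×1.40×0.847 = 0.628 mol·L⁻¹; Y_R = C_R/C_{A0} = 0.449.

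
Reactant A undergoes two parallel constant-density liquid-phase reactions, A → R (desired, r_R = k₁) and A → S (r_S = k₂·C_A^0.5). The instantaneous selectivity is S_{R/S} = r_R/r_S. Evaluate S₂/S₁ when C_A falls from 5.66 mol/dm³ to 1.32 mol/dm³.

2.07

S_{R/S} = (k₁/k₂)·C_A^-0.5, so S₂/S₁ = (C_{A,2}/C_{A,1})^-0.5.
= (1.32/5.66)^(-0.5) = (0.2332)^(-0.5) = 2.07.
Selectivity toward R rises as C_A falls — low-concentration operation is favoured.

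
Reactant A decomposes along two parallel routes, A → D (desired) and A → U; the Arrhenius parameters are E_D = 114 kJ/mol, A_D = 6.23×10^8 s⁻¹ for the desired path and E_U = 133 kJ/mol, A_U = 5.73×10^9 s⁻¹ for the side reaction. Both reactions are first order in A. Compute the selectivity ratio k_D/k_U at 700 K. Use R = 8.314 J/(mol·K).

k_D/k_U = (A_D/A_U)·exp[−(E_D−E_U)/(RT)] = (A_D/A_U)·exp[(E_U−E_D)/(RT)].
(E_U−E_D)/(RT) = (133−114)×10³/(8.314×700) = 19000/5820 = 3.265.
k_D/k_U = (6.23×10^8/5.73×10^9)·exp(3.265) = 0.1087 × 26.17 = 2.85.

2.85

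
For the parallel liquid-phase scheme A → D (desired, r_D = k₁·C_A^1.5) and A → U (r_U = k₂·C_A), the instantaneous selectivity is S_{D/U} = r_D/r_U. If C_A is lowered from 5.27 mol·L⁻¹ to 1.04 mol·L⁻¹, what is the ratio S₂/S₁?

0.444

S_{D/U} = (k₁/k₂)·C_A^0.5, so S₂/S₁ = (C_{A,2}/C_{A,1})^0.5.
= (1.04/5.27)^0.5 = (0.1973)^0.5 = 0.444.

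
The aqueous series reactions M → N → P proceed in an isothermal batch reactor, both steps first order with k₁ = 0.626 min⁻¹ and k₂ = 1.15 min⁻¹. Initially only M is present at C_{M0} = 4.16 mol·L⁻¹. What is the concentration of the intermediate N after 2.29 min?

0.828 mol·L⁻¹

The intermediate concentration in a first-order A→B→C sequence is C_N = k₁C_{M0}(e^(−k₁t) − e^(−k₂t))/(k₂−k₁).
e^(−k₁t) = e^(−0.626×2.29) = e^(−1.434) = 0.2385; e^(−k₂t) = e^(−2.633) = 0.07183.
C_N = 0.626×4.16/(1.15−0.626) × (0.2385−0.07183) = 4.970×0.1666 = 0.8281 mol·L⁻¹.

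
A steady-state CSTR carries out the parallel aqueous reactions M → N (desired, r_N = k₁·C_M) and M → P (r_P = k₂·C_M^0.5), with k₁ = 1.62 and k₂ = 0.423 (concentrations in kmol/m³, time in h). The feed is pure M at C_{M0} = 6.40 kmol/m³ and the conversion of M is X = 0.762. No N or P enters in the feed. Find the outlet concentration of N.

4.03 kmol/m³

Exit C_M = C_{M0}(1−X) = 6.40×0.238 = 1.523 kmol/m³.
In a CSTR the entire volume is at exit conditions, so r_N = 1.62×1.523 = 2.468 and r_P = 0.423×1.523^0.5 = 0.5221.
Fraction of consumed M going to N: r_N/(r_N+r_P) = 0.8254.
C_N = 0.8254·C_{M0}·X = 0.8254×6.40×0.762 = 4.03 kmol/m³.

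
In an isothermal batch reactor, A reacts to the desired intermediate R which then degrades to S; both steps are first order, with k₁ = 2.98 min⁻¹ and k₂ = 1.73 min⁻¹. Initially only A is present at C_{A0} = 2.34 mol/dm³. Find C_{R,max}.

For a first-order series the maximum intermediate yield is C_{R,max}/C_{A0} = (k₁/k₂)^[k₂/(k₂−k₁)].
= (2.98/1.73)^(1.73/(1.73−2.98)) = (1.723)^(-1.384) = 0.4711.
C_{R,max} = 0.4711×2.34 = 1.10 mol/dm³.

1.10 mol/dm³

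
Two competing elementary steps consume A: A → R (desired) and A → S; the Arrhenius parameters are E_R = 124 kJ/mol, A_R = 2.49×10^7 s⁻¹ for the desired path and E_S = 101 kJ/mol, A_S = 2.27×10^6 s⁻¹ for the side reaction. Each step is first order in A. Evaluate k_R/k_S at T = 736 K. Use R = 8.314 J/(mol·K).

0.256

With equal orders, S_{R/S} = k_R/k_S = (A_R/A_S)·exp[(E_S−E_R)/(RT)].
(E_S−E_R)/(RT) = (101−124)×10³/(8.314×736) = -23000/6119 = -3.759.
k_R/k_S = (2.49×10^7/2.27×10^6)·exp(-3.759) = 10.97 × 0.02331 = 0.256.
Since E_R > E_S, raising the temperature improves selectivity toward R.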